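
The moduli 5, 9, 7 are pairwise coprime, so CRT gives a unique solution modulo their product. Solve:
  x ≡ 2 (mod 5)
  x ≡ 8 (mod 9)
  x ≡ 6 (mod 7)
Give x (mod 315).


Moduli 5, 9, 7 are pairwise coprime; by CRT there is a unique solution modulo M = 5 · 9 · 7 = 315.
Solve pairwise, accumulating the modulus:
  Start with x ≡ 2 (mod 5).
  Combine with x ≡ 8 (mod 9): since gcd(5, 9) = 1, we get a unique residue mod 45.
    Write x = 2 + 5·t and substitute into x ≡ 8 (mod 9): 5·t ≡ 8 − 2 = 6 (mod 9).
    The inverse of 5 mod 9 is 2 (since 5·2 = 10 = 1·9 + 1), so t ≡ 2·6 = 12 ≡ 3 (mod 9).
    Then x = 2 + 5·3 = 17, valid modulo lcm(5, 9) = 45: x ≡ 17 (mod 45).
  Combine with x ≡ 6 (mod 7): since gcd(45, 7) = 1, we get a unique residue mod 315.
    Write x = 17 + 45·t and substitute into x ≡ 6 (mod 7): 45·t ≡ 6 − 17 = -11 (mod 7).
    Reduce coefficients mod 7: 3·t ≡ 3 (mod 7).
    The inverse of 3 mod 7 is 5 (since 3·5 = 15 = 2·7 + 1), so t ≡ 5·3 = 15 ≡ 1 (mod 7).
    Then x = 17 + 45·1 = 62, valid modulo lcm(45, 7) = 315: x ≡ 62 (mod 315).
Verify: 62 mod 5 = 2 ✓, 62 mod 9 = 8 ✓, 62 mod 7 = 6 ✓.

x ≡ 62 (mod 315).


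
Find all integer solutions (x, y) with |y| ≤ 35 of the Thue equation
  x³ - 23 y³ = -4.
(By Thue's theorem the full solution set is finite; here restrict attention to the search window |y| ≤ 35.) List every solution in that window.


The equation is x³ - 23y³ = -4. For fixed y, x³ = 23·y³ − 4, so a solution requires the RHS to be a perfect cube.
Strategy: iterate y from -35 to 35, compute RHS = 23·y³ − 4, and check whether it is a (positive or negative) perfect cube.
Check small values of y:
  y = 0: RHS = -4 is not a perfect cube.
  y = 1: RHS = 19 is not a perfect cube.
  y = -1: RHS = -27 = (-3)³ ⇒ x = -3 works.
  y = 2: RHS = 180 is not a perfect cube.
  y = -2: RHS = -188 is not a perfect cube.
  y = 3: RHS = 617 is not a perfect cube.
  y = -3: RHS = -625 is not a perfect cube.
Continuing the search up to |y| = 35 finds no further solutions beyond those listed.
Collected solutions: (-3, -1).

Solutions (with |y| ≤ 35): (-3, -1).


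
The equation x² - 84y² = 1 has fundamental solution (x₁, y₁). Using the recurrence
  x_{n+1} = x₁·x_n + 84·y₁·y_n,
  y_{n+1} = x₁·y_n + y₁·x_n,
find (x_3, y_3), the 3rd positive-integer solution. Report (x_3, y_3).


Step 1: Find the fundamental solution (x₁, y₁) of x² - 84y² = 1.
  Expand √84 as a continued fraction. a₀ = ⌊√84⌋ = 9; iterate m_{k+1} = d_k·a_k − m_k, d_{k+1} = (84 − m_{k+1}²)/d_k, a_{k+1} = ⌊(a₀ + m_{k+1})/d_{k+1}⌋ (starting m₀ = 0, d₀ = 1), with convergents p_k = a_k·p_{k-1} + p_{k-2}, q_k = a_k·q_{k-1} + q_{k-2} (p₋₁ = 1, q₋₁ = 0):
  k = 0: a₀ = 9; p₀/q₀ = 9/1; p₀² − 84·q₀² = 81 − 84 = -3.
  k = 1: m = 9, d = 3, a = ⌊(9 + 9)/3⌋ = 6; p/q = (6·9 + 1)/(6·1 + 0) = 55/6; p² − 84·q² = 3025 − 3024 = 1.
  The first convergent with p² − 84·q² = 1 gives the fundamental solution (x₁, y₁) = (55, 6).
Step 2: Apply the recurrence (x_{n+1}, y_{n+1}) = (x₁x_n + 84y₁y_n, x₁y_n + y₁x_n) repeatedly.
  From (x_1, y_1) = (55, 6): x_2 = 55·55 + 84·6·6 = 6049; y_2 = 55·6 + 6·55 = 660.
  From (x_2, y_2) = (6049, 660): x_3 = 55·6049 + 84·6·660 = 665335; y_3 = 55·660 + 6·6049 = 72594.
Step 3: Verify x_3² - 84·y_3² = 442670662225 - 442670662224 = 1 (should be 1). ✓

(x_1, y_1) = (55, 6); (x_3, y_3) = (665335, 72594).


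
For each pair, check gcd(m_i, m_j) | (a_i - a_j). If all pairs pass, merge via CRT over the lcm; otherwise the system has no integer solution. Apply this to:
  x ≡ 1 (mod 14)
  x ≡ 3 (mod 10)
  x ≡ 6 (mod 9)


Moduli 14, 10, 9 are not pairwise coprime, so CRT works modulo lcm(m_i) when all pairwise compatibility conditions hold.
Pairwise compatibility: gcd(m_i, m_j) must divide a_i - a_j for every pair.
Merge one congruence at a time:
  Start: x ≡ 1 (mod 14).
  Combine with x ≡ 3 (mod 10): gcd(14, 10) = 2; 3 - 1 = 2, which IS divisible by 2, so compatible.
    Write x = 1 + 14·t and substitute into x ≡ 3 (mod 10): 14·t ≡ 3 − 1 = 2 (mod 10).
    Divide the congruence (and modulus) by g = 2: 7·t ≡ 1 (mod 5).
    Reduce coefficients mod 5: 2·t ≡ 1 (mod 5).
    The inverse of 2 mod 5 is 3 (since 2·3 = 6 = 1·5 + 1), so t ≡ 3·1 = 3 ≡ 3 (mod 5).
    Then x = 1 + 14·3 = 43, valid modulo lcm(14, 10) = 70: x ≡ 43 (mod 70).
  Combine with x ≡ 6 (mod 9): gcd(70, 9) = 1; 6 - 43 = -37, which IS divisible by 1, so compatible.
    Write x = 43 + 70·t and substitute into x ≡ 6 (mod 9): 70·t ≡ 6 − 43 = -37 (mod 9).
    Reduce coefficients mod 9: 7·t ≡ 8 (mod 9).
    The inverse of 7 mod 9 is 4 (since 7·4 = 28 = 3·9 + 1), so t ≡ 4·8 = 32 ≡ 5 (mod 9).
    Then x = 43 + 70·5 = 393, valid modulo lcm(70, 9) = 630: x ≡ 393 (mod 630).
Verify: 393 mod 14 = 1, 393 mod 10 = 3, 393 mod 9 = 6.

x ≡ 393 (mod 630).


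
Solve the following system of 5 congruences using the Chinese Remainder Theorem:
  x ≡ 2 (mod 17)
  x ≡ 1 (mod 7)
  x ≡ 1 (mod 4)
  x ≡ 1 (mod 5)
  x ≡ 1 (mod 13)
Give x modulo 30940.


Product of moduli M = 17 · 7 · 4 · 5 · 13 = 30940.
Merge one congruence at a time:
  Start: x ≡ 2 (mod 17).
  Combine with x ≡ 1 (mod 7); new modulus lcm = 119.
    Write x = 2 + 17·t and substitute into x ≡ 1 (mod 7): 17·t ≡ 1 − 2 = -1 (mod 7).
    Reduce coefficients mod 7: 3·t ≡ 6 (mod 7).
    The inverse of 3 mod 7 is 5 (since 3·5 = 15 = 2·7 + 1), so t ≡ 5·6 = 30 ≡ 2 (mod 7).
    Then x = 2 + 17·2 = 36, valid modulo lcm(17, 7) = 119: x ≡ 36 (mod 119).
  Combine with x ≡ 1 (mod 4); new modulus lcm = 476.
    Write x = 36 + 119·t and substitute into x ≡ 1 (mod 4): 119·t ≡ 1 − 36 = -35 (mod 4).
    Reduce coefficients mod 4: 3·t ≡ 1 (mod 4).
    The inverse of 3 mod 4 is 3 (since 3·3 = 9 = 2·4 + 1), so t ≡ 3·1 = 3 ≡ 3 (mod 4).
    Then x = 36 + 119·3 = 393, valid modulo lcm(119, 4) = 476: x ≡ 393 (mod 476).
  Combine with x ≡ 1 (mod 5); new modulus lcm = 2380.
    Write x = 393 + 476·t and substitute into x ≡ 1 (mod 5): 476·t ≡ 1 − 393 = -392 (mod 5).
    Reduce coefficients mod 5: 1·t ≡ 3 (mod 5).
    So t ≡ 3 (mod 5).
    Then x = 393 + 476·3 = 1821, valid modulo lcm(476, 5) = 2380: x ≡ 1821 (mod 2380).
  Combine with x ≡ 1 (mod 13); new modulus lcm = 30940.
    Write x = 1821 + 2380·t and substitute into x ≡ 1 (mod 13): 2380·t ≡ 1 − 1821 = -1820 (mod 13).
    Reduce coefficients mod 13: 1·t ≡ 0 (mod 13).
    So t ≡ 0 (mod 13).
    Then x = 1821 + 2380·0 = 1821, valid modulo lcm(2380, 13) = 30940: x ≡ 1821 (mod 30940).
Verify against each original: 1821 mod 17 = 2, 1821 mod 7 = 1, 1821 mod 4 = 1, 1821 mod 5 = 1, 1821 mod 13 = 1.

x ≡ 1821 (mod 30940).


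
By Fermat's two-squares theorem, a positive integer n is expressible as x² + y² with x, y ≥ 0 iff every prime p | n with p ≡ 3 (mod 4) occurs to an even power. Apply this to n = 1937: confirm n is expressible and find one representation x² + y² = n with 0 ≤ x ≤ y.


Step 1: Factor n = 1937 = 13 · 149.
Step 2: Check the mod-4 condition on each prime factor: 13 ≡ 1 (mod 4), exponent 1; 149 ≡ 1 (mod 4), exponent 1.
All primes ≡ 3 (mod 4) appear to even exponent (or don't appear), so by the two-squares theorem n IS expressible as a sum of two squares.
Step 3: Build a representation. Here n = 13 · 149 is a product of primes ≡ 1 (mod 4). Each prime p ≡ 1 (mod 4) is itself a sum of two squares; find a² by testing p − a² for a perfect square:
  13: 13 − 1² = 12, 13 − 2² = 9 = 3² ⇒ 13 = 2² + 3².
  149: 149 − 1² = 148, 149 − 2² = 145, 149 − 3² = 140, 149 − 4² = 133, 149 − 5² = 124, 149 − 6² = 113, 149 − 7² = 100 = 10² ⇒ 149 = 7² + 10².
  Combine using the Brahmagupta–Fibonacci identity (a² + b²)(c² + d²) = (ac − bd)² + (ad + bc)² = (ac + bd)² + (ad − bc)²:
  13 · 149 = 1937: from (2² + 3²)(7² + 10²), take (2·7 − 3·10, 2·10 + 3·7) = (14 − 30, 20 + 21) = (-16, 41); dropping signs (only squares matter) gives (16, 41); check 16² + 41² = 256 + 1681 = 1937 ✓.
Step 4: Order so x ≤ y and verify: 16² + 41² = 256 + 1681 = 1937 = n. ✓

n = 1937 = 16² + 41² (one valid representation with x ≤ y).


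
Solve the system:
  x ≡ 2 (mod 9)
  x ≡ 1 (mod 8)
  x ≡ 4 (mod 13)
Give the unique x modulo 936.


Moduli 9, 8, 13 are pairwise coprime; by CRT there is a unique solution modulo M = 9 · 8 · 13 = 936.
Solve pairwise, accumulating the modulus:
  Start with x ≡ 2 (mod 9).
  Combine with x ≡ 1 (mod 8): since gcd(9, 8) = 1, we get a unique residue mod 72.
    Write x = 2 + 9·t and substitute into x ≡ 1 (mod 8): 9·t ≡ 1 − 2 = -1 (mod 8).
    Reduce coefficients mod 8: 1·t ≡ 7 (mod 8).
    So t ≡ 7 (mod 8).
    Then x = 2 + 9·7 = 65, valid modulo lcm(9, 8) = 72: x ≡ 65 (mod 72).
  Combine with x ≡ 4 (mod 13): since gcd(72, 13) = 1, we get a unique residue mod 936.
    Write x = 65 + 72·t and substitute into x ≡ 4 (mod 13): 72·t ≡ 4 − 65 = -61 (mod 13).
    Reduce coefficients mod 13: 7·t ≡ 4 (mod 13).
    The inverse of 7 mod 13 is 2 (since 7·2 = 14 = 1·13 + 1), so t ≡ 2·4 = 8 ≡ 8 (mod 13).
    Then x = 65 + 72·8 = 641, valid modulo lcm(72, 13) = 936: x ≡ 641 (mod 936).
Verify: 641 mod 9 = 2 ✓, 641 mod 8 = 1 ✓, 641 mod 13 = 4 ✓.

x ≡ 641 (mod 936).


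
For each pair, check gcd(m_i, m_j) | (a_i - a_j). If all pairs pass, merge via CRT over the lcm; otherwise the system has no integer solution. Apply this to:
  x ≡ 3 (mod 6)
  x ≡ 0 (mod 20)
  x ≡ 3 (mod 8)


Moduli 6, 20, 8 are not pairwise coprime, so CRT works modulo lcm(m_i) when all pairwise compatibility conditions hold.
Pairwise compatibility: gcd(m_i, m_j) must divide a_i - a_j for every pair.
Merge one congruence at a time:
  Start: x ≡ 3 (mod 6).
  Combine with x ≡ 0 (mod 20): gcd(6, 20) = 2, and 0 - 3 = -3 is NOT divisible by 2.
    ⇒ system is inconsistent (no integer solution).

No solution (the system is inconsistent).


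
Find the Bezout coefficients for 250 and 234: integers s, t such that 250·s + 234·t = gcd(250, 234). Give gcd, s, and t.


Euclidean algorithm on (250, 234) — divide until remainder is 0:
  250 = 1 · 234 + 16
  234 = 14 · 16 + 10
  16 = 1 · 10 + 6
  10 = 1 · 6 + 4
  6 = 1 · 4 + 2
  4 = 2 · 2 + 0
gcd(250, 234) = 2.
Track Bezout coefficients alongside the remainders: start with r₀ = 250 = a·1 + b·0 (s = 1, t = 0) and r₁ = 234 = a·0 + b·1 (s = 0, t = 1); each new remainder r_{k+1} = r_{k-1} − q_k·r_k inherits s_{k+1} = s_{k-1} − q_k·s_k, t_{k+1} = t_{k-1} − q_k·t_k, so r_k = a·s_k + b·t_k at every step:
  q = 1: r = 16, s = 1 − 1·0 = 1, t = 0 − 1·1 = -1  (check: 250·1 + 234·(-1) = 16)
  q = 14: r = 10, s = 0 − 14·1 = -14, t = 1 − 14·(-1) = 15  (check: 250·(-14) + 234·15 = 10)
  q = 1: r = 6, s = 1 − 1·(-14) = 15, t = -1 − 1·15 = -16  (check: 250·15 + 234·(-16) = 6)
  q = 1: r = 4, s = -14 − 1·15 = -29, t = 15 − 1·(-16) = 31  (check: 250·(-29) + 234·31 = 4)
  q = 1: r = 2, s = 15 − 1·(-29) = 44, t = -16 − 1·31 = -47  (check: 250·44 + 234·(-47) = 2)
The row with r = 2 (the gcd) gives the Bezout coefficients s = 44, t = -47.
Result: 250 · (44) + 234 · (-47) = 2.

gcd(250, 234) = 2; s = 44, t = -47 (check: 250·44 + 234·(-47) = 2).


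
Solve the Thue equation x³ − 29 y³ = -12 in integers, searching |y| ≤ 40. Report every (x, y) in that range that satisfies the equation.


The equation is x³ - 29y³ = -12. For fixed y, x³ = 29·y³ − 12, so a solution requires the RHS to be a perfect cube.
Strategy: iterate y from -40 to 40, compute RHS = 29·y³ − 12, and check whether it is a (positive or negative) perfect cube.
Check small values of y:
  y = 0: RHS = -12 is not a perfect cube.
  y = 1: RHS = 17 is not a perfect cube.
  y = -1: RHS = -41 is not a perfect cube.
  y = 2: RHS = 220 is not a perfect cube.
  y = -2: RHS = -244 is not a perfect cube.
  y = 3: RHS = 771 is not a perfect cube.
  y = -3: RHS = -795 is not a perfect cube.
Continuing the search up to |y| = 40 finds no solutions either.
No (x, y) in the scanned range satisfies the equation.

No integer solutions with |y| ≤ 40.


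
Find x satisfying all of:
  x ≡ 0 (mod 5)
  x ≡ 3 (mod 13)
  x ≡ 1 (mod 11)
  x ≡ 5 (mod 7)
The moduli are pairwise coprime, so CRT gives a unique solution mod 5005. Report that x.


Product of moduli M = 5 · 13 · 11 · 7 = 5005.
Merge one congruence at a time:
  Start: x ≡ 0 (mod 5).
  Combine with x ≡ 3 (mod 13); new modulus lcm = 65.
    Write x = 0 + 5·t and substitute into x ≡ 3 (mod 13): 5·t ≡ 3 − 0 = 3 (mod 13).
    The inverse of 5 mod 13 is 8 (since 5·8 = 40 = 3·13 + 1), so t ≡ 8·3 = 24 ≡ 11 (mod 13).
    Then x = 0 + 5·11 = 55, valid modulo lcm(5, 13) = 65: x ≡ 55 (mod 65).
  Combine with x ≡ 1 (mod 11); new modulus lcm = 715.
    Write x = 55 + 65·t and substitute into x ≡ 1 (mod 11): 65·t ≡ 1 − 55 = -54 (mod 11).
    Reduce coefficients mod 11: 10·t ≡ 1 (mod 11).
    The inverse of 10 mod 11 is 10 (since 10·10 = 100 = 9·11 + 1), so t ≡ 10·1 = 10 ≡ 10 (mod 11).
    Then x = 55 + 65·10 = 705, valid modulo lcm(65, 11) = 715: x ≡ 705 (mod 715).
  Combine with x ≡ 5 (mod 7); new modulus lcm = 5005.
    Write x = 705 + 715·t and substitute into x ≡ 5 (mod 7): 715·t ≡ 5 − 705 = -700 (mod 7).
    Reduce coefficients mod 7: 1·t ≡ 0 (mod 7).
    So t ≡ 0 (mod 7).
    Then x = 705 + 715·0 = 705, valid modulo lcm(715, 7) = 5005: x ≡ 705 (mod 5005).
Verify against each original: 705 mod 5 = 0, 705 mod 13 = 3, 705 mod 11 = 1, 705 mod 7 = 5.

x ≡ 705 (mod 5005).


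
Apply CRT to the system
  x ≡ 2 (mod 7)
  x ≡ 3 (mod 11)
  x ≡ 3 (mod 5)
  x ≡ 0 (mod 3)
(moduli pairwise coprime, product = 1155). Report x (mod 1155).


Product of moduli M = 7 · 11 · 5 · 3 = 1155.
Merge one congruence at a time:
  Start: x ≡ 2 (mod 7).
  Combine with x ≡ 3 (mod 11); new modulus lcm = 77.
    Write x = 2 + 7·t and substitute into x ≡ 3 (mod 11): 7·t ≡ 3 − 2 = 1 (mod 11).
    The inverse of 7 mod 11 is 8 (since 7·8 = 56 = 5·11 + 1), so t ≡ 8·1 = 8 ≡ 8 (mod 11).
    Then x = 2 + 7·8 = 58, valid modulo lcm(7, 11) = 77: x ≡ 58 (mod 77).
  Combine with x ≡ 3 (mod 5); new modulus lcm = 385.
    Write x = 58 + 77·t and substitute into x ≡ 3 (mod 5): 77·t ≡ 3 − 58 = -55 (mod 5).
    Reduce coefficients mod 5: 2·t ≡ 0 (mod 5).
    The inverse of 2 mod 5 is 3 (since 2·3 = 6 = 1·5 + 1), so t ≡ 3·0 = 0 ≡ 0 (mod 5).
    Then x = 58 + 77·0 = 58, valid modulo lcm(77, 5) = 385: x ≡ 58 (mod 385).
  Combine with x ≡ 0 (mod 3); new modulus lcm = 1155.
    Write x = 58 + 385·t and substitute into x ≡ 0 (mod 3): 385·t ≡ 0 − 58 = -58 (mod 3).
    Reduce coefficients mod 3: 1·t ≡ 2 (mod 3).
    So t ≡ 2 (mod 3).
    Then x = 58 + 385·2 = 828, valid modulo lcm(385, 3) = 1155: x ≡ 828 (mod 1155).
Verify against each original: 828 mod 7 = 2, 828 mod 11 = 3, 828 mod 5 = 3, 828 mod 3 = 0.

x ≡ 828 (mod 1155).


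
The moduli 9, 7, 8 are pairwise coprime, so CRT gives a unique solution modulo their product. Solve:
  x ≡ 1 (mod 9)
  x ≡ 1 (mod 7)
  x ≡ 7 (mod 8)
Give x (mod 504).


Moduli 9, 7, 8 are pairwise coprime; by CRT there is a unique solution modulo M = 9 · 7 · 8 = 504.
Solve pairwise, accumulating the modulus:
  Start with x ≡ 1 (mod 9).
  Combine with x ≡ 1 (mod 7): since gcd(9, 7) = 1, we get a unique residue mod 63.
    Write x = 1 + 9·t and substitute into x ≡ 1 (mod 7): 9·t ≡ 1 − 1 = 0 (mod 7).
    Reduce coefficients mod 7: 2·t ≡ 0 (mod 7).
    The inverse of 2 mod 7 is 4 (since 2·4 = 8 = 1·7 + 1), so t ≡ 4·0 = 0 ≡ 0 (mod 7).
    Then x = 1 + 9·0 = 1, valid modulo lcm(9, 7) = 63: x ≡ 1 (mod 63).
  Combine with x ≡ 7 (mod 8): since gcd(63, 8) = 1, we get a unique residue mod 504.
    Write x = 1 + 63·t and substitute into x ≡ 7 (mod 8): 63·t ≡ 7 − 1 = 6 (mod 8).
    Reduce coefficients mod 8: 7·t ≡ 6 (mod 8).
    The inverse of 7 mod 8 is 7 (since 7·7 = 49 = 6·8 + 1), so t ≡ 7·6 = 42 ≡ 2 (mod 8).
    Then x = 1 + 63·2 = 127, valid modulo lcm(63, 8) = 504: x ≡ 127 (mod 504).
Verify: 127 mod 9 = 1 ✓, 127 mod 7 = 1 ✓, 127 mod 8 = 7 ✓.

x ≡ 127 (mod 504).


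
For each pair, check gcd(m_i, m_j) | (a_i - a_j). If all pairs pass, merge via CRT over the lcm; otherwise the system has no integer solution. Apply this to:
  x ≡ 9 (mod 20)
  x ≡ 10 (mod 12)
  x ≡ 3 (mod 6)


Moduli 20, 12, 6 are not pairwise coprime, so CRT works modulo lcm(m_i) when all pairwise compatibility conditions hold.
Pairwise compatibility: gcd(m_i, m_j) must divide a_i - a_j for every pair.
Merge one congruence at a time:
  Start: x ≡ 9 (mod 20).
  Combine with x ≡ 10 (mod 12): gcd(20, 12) = 4, and 10 - 9 = 1 is NOT divisible by 4.
    ⇒ system is inconsistent (no integer solution).

No solution (the system is inconsistent).


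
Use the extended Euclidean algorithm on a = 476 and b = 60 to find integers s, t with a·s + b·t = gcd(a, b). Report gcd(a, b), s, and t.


Euclidean algorithm on (476, 60) — divide until remainder is 0:
  476 = 7 · 60 + 56
  60 = 1 · 56 + 4
  56 = 14 · 4 + 0
gcd(476, 60) = 4.
Track Bezout coefficients alongside the remainders: start with r₀ = 476 = a·1 + b·0 (s = 1, t = 0) and r₁ = 60 = a·0 + b·1 (s = 0, t = 1); each new remainder r_{k+1} = r_{k-1} − q_k·r_k inherits s_{k+1} = s_{k-1} − q_k·s_k, t_{k+1} = t_{k-1} − q_k·t_k, so r_k = a·s_k + b·t_k at every step:
  q = 7: r = 56, s = 1 − 7·0 = 1, t = 0 − 7·1 = -7  (check: 476·1 + 60·(-7) = 56)
  q = 1: r = 4, s = 0 − 1·1 = -1, t = 1 − 1·(-7) = 8  (check: 476·(-1) + 60·8 = 4)
The row with r = 4 (the gcd) gives the Bezout coefficients s = -1, t = 8.
Result: 476 · (-1) + 60 · (8) = 4.

gcd(476, 60) = 4; s = -1, t = 8 (check: 476·(-1) + 60·8 = 4).


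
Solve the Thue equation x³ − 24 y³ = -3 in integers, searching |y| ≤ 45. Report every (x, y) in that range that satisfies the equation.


The equation is x³ - 24y³ = -3. For fixed y, x³ = 24·y³ − 3, so a solution requires the RHS to be a perfect cube.
Strategy: iterate y from -45 to 45, compute RHS = 24·y³ − 3, and check whether it is a (positive or negative) perfect cube.
Check small values of y:
  y = 0: RHS = -3 is not a perfect cube.
  y = 1: RHS = 21 is not a perfect cube.
  y = -1: RHS = -27 = (-3)³ ⇒ x = -3 works.
  y = 2: RHS = 189 is not a perfect cube.
  y = -2: RHS = -195 is not a perfect cube.
  y = 3: RHS = 645 is not a perfect cube.
  y = -3: RHS = -651 is not a perfect cube.
Continuing the search up to |y| = 45 finds no further solutions beyond those listed.
Collected solutions: (-3, -1).

Solutions (with |y| ≤ 45): (-3, -1).


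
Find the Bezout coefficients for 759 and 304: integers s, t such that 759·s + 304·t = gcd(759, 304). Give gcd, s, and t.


Euclidean algorithm on (759, 304) — divide until remainder is 0:
  759 = 2 · 304 + 151
  304 = 2 · 151 + 2
  151 = 75 · 2 + 1
  2 = 2 · 1 + 0
gcd(759, 304) = 1.
Track Bezout coefficients alongside the remainders: start with r₀ = 759 = a·1 + b·0 (s = 1, t = 0) and r₁ = 304 = a·0 + b·1 (s = 0, t = 1); each new remainder r_{k+1} = r_{k-1} − q_k·r_k inherits s_{k+1} = s_{k-1} − q_k·s_k, t_{k+1} = t_{k-1} − q_k·t_k, so r_k = a·s_k + b·t_k at every step:
  q = 2: r = 151, s = 1 − 2·0 = 1, t = 0 − 2·1 = -2  (check: 759·1 + 304·(-2) = 151)
  q = 2: r = 2, s = 0 − 2·1 = -2, t = 1 − 2·(-2) = 5  (check: 759·(-2) + 304·5 = 2)
  q = 75: r = 1, s = 1 − 75·(-2) = 151, t = -2 − 75·5 = -377  (check: 759·151 + 304·(-377) = 1)
The row with r = 1 (the gcd) gives the Bezout coefficients s = 151, t = -377.
Result: 759 · (151) + 304 · (-377) = 1.

gcd(759, 304) = 1; s = 151, t = -377 (check: 759·151 + 304·(-377) = 1).


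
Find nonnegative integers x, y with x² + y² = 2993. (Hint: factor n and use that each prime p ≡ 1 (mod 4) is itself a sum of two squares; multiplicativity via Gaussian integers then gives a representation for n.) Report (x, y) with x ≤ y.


Step 1: Factor n = 2993 = 41 · 73.
Step 2: Check the mod-4 condition on each prime factor: 41 ≡ 1 (mod 4), exponent 1; 73 ≡ 1 (mod 4), exponent 1.
All primes ≡ 3 (mod 4) appear to even exponent (or don't appear), so by the two-squares theorem n IS expressible as a sum of two squares.
Step 3: Build a representation. Here n = 41 · 73 is a product of primes ≡ 1 (mod 4). Each prime p ≡ 1 (mod 4) is itself a sum of two squares; find a² by testing p − a² for a perfect square:
  41: 41 − 1² = 40, 41 − 2² = 37, 41 − 3² = 32, 41 − 4² = 25 = 5² ⇒ 41 = 4² + 5².
  73: 73 − 1² = 72, 73 − 2² = 69, 73 − 3² = 64 = 8² ⇒ 73 = 3² + 8².
  Combine using the Brahmagupta–Fibonacci identity (a² + b²)(c² + d²) = (ac − bd)² + (ad + bc)² = (ac + bd)² + (ad − bc)²:
  41 · 73 = 2993: from (4² + 5²)(3² + 8²), take (4·3 − 5·8, 4·8 + 5·3) = (12 − 40, 32 + 15) = (-28, 47); dropping signs (only squares matter) gives (28, 47); check 28² + 47² = 784 + 2209 = 2993 ✓.
Step 4: Order so x ≤ y and verify: 28² + 47² = 784 + 2209 = 2993 = n. ✓

n = 2993 = 28² + 47² (one valid representation with x ≤ y).


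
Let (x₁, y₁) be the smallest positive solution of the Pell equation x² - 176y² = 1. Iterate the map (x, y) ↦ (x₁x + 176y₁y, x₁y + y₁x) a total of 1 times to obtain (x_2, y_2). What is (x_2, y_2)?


Step 1: Find the fundamental solution (x₁, y₁) of x² - 176y² = 1.
  Expand √176 as a continued fraction. a₀ = ⌊√176⌋ = 13; iterate m_{k+1} = d_k·a_k − m_k, d_{k+1} = (176 − m_{k+1}²)/d_k, a_{k+1} = ⌊(a₀ + m_{k+1})/d_{k+1}⌋ (starting m₀ = 0, d₀ = 1), with convergents p_k = a_k·p_{k-1} + p_{k-2}, q_k = a_k·q_{k-1} + q_{k-2} (p₋₁ = 1, q₋₁ = 0):
  k = 0: a₀ = 13; p₀/q₀ = 13/1; p₀² − 176·q₀² = 169 − 176 = -7.
  k = 1: m = 13, d = 7, a = ⌊(13 + 13)/7⌋ = 3; p/q = (3·13 + 1)/(3·1 + 0) = 40/3; p² − 176·q² = 1600 − 1584 = 16.
  k = 2: m = 8, d = 16, a = ⌊(13 + 8)/16⌋ = 1; p/q = (1·40 + 13)/(1·3 + 1) = 53/4; p² − 176·q² = 2809 − 2816 = -7.
  k = 3: m = 8, d = 7, a = ⌊(13 + 8)/7⌋ = 3; p/q = (3·53 + 40)/(3·4 + 3) = 199/15; p² − 176·q² = 39601 − 39600 = 1.
  The first convergent with p² − 176·q² = 1 gives the fundamental solution (x₁, y₁) = (199, 15).
Step 2: Apply the recurrence (x_{n+1}, y_{n+1}) = (x₁x_n + 176y₁y_n, x₁y_n + y₁x_n) repeatedly.
  From (x_1, y_1) = (199, 15): x_2 = 199·199 + 176·15·15 = 79201; y_2 = 199·15 + 15·199 = 5970.
Step 3: Verify x_2² - 176·y_2² = 6272798401 - 6272798400 = 1 (should be 1). ✓

(x_1, y_1) = (199, 15); (x_2, y_2) = (79201, 5970).


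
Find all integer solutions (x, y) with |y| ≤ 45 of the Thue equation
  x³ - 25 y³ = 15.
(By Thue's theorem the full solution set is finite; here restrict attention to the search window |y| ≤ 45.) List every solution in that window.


The equation is x³ - 25y³ = 15. For fixed y, x³ = 25·y³ + 15, so a solution requires the RHS to be a perfect cube.
Strategy: iterate y from -45 to 45, compute RHS = 25·y³ + 15, and check whether it is a (positive or negative) perfect cube.
Check small values of y:
  y = 0: RHS = 15 is not a perfect cube.
  y = 1: RHS = 40 is not a perfect cube.
  y = -1: RHS = -10 is not a perfect cube.
  y = 2: RHS = 215 is not a perfect cube.
  y = -2: RHS = -185 is not a perfect cube.
  y = 3: RHS = 690 is not a perfect cube.
  y = -3: RHS = -660 is not a perfect cube.
Continuing the search up to |y| = 45 finds no solutions either.
No (x, y) in the scanned range satisfies the equation.

No integer solutions with |y| ≤ 45.


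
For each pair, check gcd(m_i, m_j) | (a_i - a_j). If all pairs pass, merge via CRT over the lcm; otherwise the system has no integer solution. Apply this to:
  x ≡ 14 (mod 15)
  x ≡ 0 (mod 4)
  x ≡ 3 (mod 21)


Moduli 15, 4, 21 are not pairwise coprime, so CRT works modulo lcm(m_i) when all pairwise compatibility conditions hold.
Pairwise compatibility: gcd(m_i, m_j) must divide a_i - a_j for every pair.
Merge one congruence at a time:
  Start: x ≡ 14 (mod 15).
  Combine with x ≡ 0 (mod 4): gcd(15, 4) = 1; 0 - 14 = -14, which IS divisible by 1, so compatible.
    Write x = 14 + 15·t and substitute into x ≡ 0 (mod 4): 15·t ≡ 0 − 14 = -14 (mod 4).
    Reduce coefficients mod 4: 3·t ≡ 2 (mod 4).
    The inverse of 3 mod 4 is 3 (since 3·3 = 9 = 2·4 + 1), so t ≡ 3·2 = 6 ≡ 2 (mod 4).
    Then x = 14 + 15·2 = 44, valid modulo lcm(15, 4) = 60: x ≡ 44 (mod 60).
  Combine with x ≡ 3 (mod 21): gcd(60, 21) = 3, and 3 - 44 = -41 is NOT divisible by 3.
    ⇒ system is inconsistent (no integer solution).

No solution (the system is inconsistent).


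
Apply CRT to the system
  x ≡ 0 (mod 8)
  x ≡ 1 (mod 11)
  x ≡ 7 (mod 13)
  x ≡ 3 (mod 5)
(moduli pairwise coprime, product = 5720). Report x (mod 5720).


Product of moduli M = 8 · 11 · 13 · 5 = 5720.
Merge one congruence at a time:
  Start: x ≡ 0 (mod 8).
  Combine with x ≡ 1 (mod 11); new modulus lcm = 88.
    Write x = 0 + 8·t and substitute into x ≡ 1 (mod 11): 8·t ≡ 1 − 0 = 1 (mod 11).
    The inverse of 8 mod 11 is 7 (since 8·7 = 56 = 5·11 + 1), so t ≡ 7·1 = 7 ≡ 7 (mod 11).
    Then x = 0 + 8·7 = 56, valid modulo lcm(8, 11) = 88: x ≡ 56 (mod 88).
  Combine with x ≡ 7 (mod 13); new modulus lcm = 1144.
    Write x = 56 + 88·t and substitute into x ≡ 7 (mod 13): 88·t ≡ 7 − 56 = -49 (mod 13).
    Reduce coefficients mod 13: 10·t ≡ 3 (mod 13).
    The inverse of 10 mod 13 is 4 (since 10·4 = 40 = 3·13 + 1), so t ≡ 4·3 = 12 ≡ 12 (mod 13).
    Then x = 56 + 88·12 = 1112, valid modulo lcm(88, 13) = 1144: x ≡ 1112 (mod 1144).
  Combine with x ≡ 3 (mod 5); new modulus lcm = 5720.
    Write x = 1112 + 1144·t and substitute into x ≡ 3 (mod 5): 1144·t ≡ 3 − 1112 = -1109 (mod 5).
    Reduce coefficients mod 5: 4·t ≡ 1 (mod 5).
    The inverse of 4 mod 5 is 4 (since 4·4 = 16 = 3·5 + 1), so t ≡ 4·1 = 4 ≡ 4 (mod 5).
    Then x = 1112 + 1144·4 = 5688, valid modulo lcm(1144, 5) = 5720: x ≡ 5688 (mod 5720).
Verify against each original: 5688 mod 8 = 0, 5688 mod 11 = 1, 5688 mod 13 = 7, 5688 mod 5 = 3.

x ≡ 5688 (mod 5720).


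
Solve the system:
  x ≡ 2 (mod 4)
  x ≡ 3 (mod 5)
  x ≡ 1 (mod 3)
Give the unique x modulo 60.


Moduli 4, 5, 3 are pairwise coprime; by CRT there is a unique solution modulo M = 4 · 5 · 3 = 60.
Solve pairwise, accumulating the modulus:
  Start with x ≡ 2 (mod 4).
  Combine with x ≡ 3 (mod 5): since gcd(4, 5) = 1, we get a unique residue mod 20.
    Write x = 2 + 4·t and substitute into x ≡ 3 (mod 5): 4·t ≡ 3 − 2 = 1 (mod 5).
    The inverse of 4 mod 5 is 4 (since 4·4 = 16 = 3·5 + 1), so t ≡ 4·1 = 4 ≡ 4 (mod 5).
    Then x = 2 + 4·4 = 18, valid modulo lcm(4, 5) = 20: x ≡ 18 (mod 20).
  Combine with x ≡ 1 (mod 3): since gcd(20, 3) = 1, we get a unique residue mod 60.
    Write x = 18 + 20·t and substitute into x ≡ 1 (mod 3): 20·t ≡ 1 − 18 = -17 (mod 3).
    Reduce coefficients mod 3: 2·t ≡ 1 (mod 3).
    The inverse of 2 mod 3 is 2 (since 2·2 = 4 = 1·3 + 1), so t ≡ 2·1 = 2 ≡ 2 (mod 3).
    Then x = 18 + 20·2 = 58, valid modulo lcm(20, 3) = 60: x ≡ 58 (mod 60).
Verify: 58 mod 4 = 2 ✓, 58 mod 5 = 3 ✓, 58 mod 3 = 1 ✓.

x ≡ 58 (mod 60).


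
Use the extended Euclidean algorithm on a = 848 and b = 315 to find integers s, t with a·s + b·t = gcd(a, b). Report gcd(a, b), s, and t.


Euclidean algorithm on (848, 315) — divide until remainder is 0:
  848 = 2 · 315 + 218
  315 = 1 · 218 + 97
  218 = 2 · 97 + 24
  97 = 4 · 24 + 1
  24 = 24 · 1 + 0
gcd(848, 315) = 1.
Track Bezout coefficients alongside the remainders: start with r₀ = 848 = a·1 + b·0 (s = 1, t = 0) and r₁ = 315 = a·0 + b·1 (s = 0, t = 1); each new remainder r_{k+1} = r_{k-1} − q_k·r_k inherits s_{k+1} = s_{k-1} − q_k·s_k, t_{k+1} = t_{k-1} − q_k·t_k, so r_k = a·s_k + b·t_k at every step:
  q = 2: r = 218, s = 1 − 2·0 = 1, t = 0 − 2·1 = -2  (check: 848·1 + 315·(-2) = 218)
  q = 1: r = 97, s = 0 − 1·1 = -1, t = 1 − 1·(-2) = 3  (check: 848·(-1) + 315·3 = 97)
  q = 2: r = 24, s = 1 − 2·(-1) = 3, t = -2 − 2·3 = -8  (check: 848·3 + 315·(-8) = 24)
  q = 4: r = 1, s = -1 − 4·3 = -13, t = 3 − 4·(-8) = 35  (check: 848·(-13) + 315·35 = 1)
The row with r = 1 (the gcd) gives the Bezout coefficients s = -13, t = 35.
Result: 848 · (-13) + 315 · (35) = 1.

gcd(848, 315) = 1; s = -13, t = 35 (check: 848·(-13) + 315·35 = 1).


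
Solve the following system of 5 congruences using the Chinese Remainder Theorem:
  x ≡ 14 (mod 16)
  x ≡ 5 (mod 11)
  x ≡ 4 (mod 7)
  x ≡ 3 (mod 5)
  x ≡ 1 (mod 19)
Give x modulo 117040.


Product of moduli M = 16 · 11 · 7 · 5 · 19 = 117040.
Merge one congruence at a time:
  Start: x ≡ 14 (mod 16).
  Combine with x ≡ 5 (mod 11); new modulus lcm = 176.
    Write x = 14 + 16·t and substitute into x ≡ 5 (mod 11): 16·t ≡ 5 − 14 = -9 (mod 11).
    Reduce coefficients mod 11: 5·t ≡ 2 (mod 11).
    The inverse of 5 mod 11 is 9 (since 5·9 = 45 = 4·11 + 1), so t ≡ 9·2 = 18 ≡ 7 (mod 11).
    Then x = 14 + 16·7 = 126, valid modulo lcm(16, 11) = 176: x ≡ 126 (mod 176).
  Combine with x ≡ 4 (mod 7); new modulus lcm = 1232.
    Write x = 126 + 176·t and substitute into x ≡ 4 (mod 7): 176·t ≡ 4 − 126 = -122 (mod 7).
    Reduce coefficients mod 7: 1·t ≡ 4 (mod 7).
    So t ≡ 4 (mod 7).
    Then x = 126 + 176·4 = 830, valid modulo lcm(176, 7) = 1232: x ≡ 830 (mod 1232).
  Combine with x ≡ 3 (mod 5); new modulus lcm = 6160.
    Write x = 830 + 1232·t and substitute into x ≡ 3 (mod 5): 1232·t ≡ 3 − 830 = -827 (mod 5).
    Reduce coefficients mod 5: 2·t ≡ 3 (mod 5).
    The inverse of 2 mod 5 is 3 (since 2·3 = 6 = 1·5 + 1), so t ≡ 3·3 = 9 ≡ 4 (mod 5).
    Then x = 830 + 1232·4 = 5758, valid modulo lcm(1232, 5) = 6160: x ≡ 5758 (mod 6160).
  Combine with x ≡ 1 (mod 19); new modulus lcm = 117040.
    Write x = 5758 + 6160·t and substitute into x ≡ 1 (mod 19): 6160·t ≡ 1 − 5758 = -5757 (mod 19).
    Reduce coefficients mod 19: 4·t ≡ 0 (mod 19).
    The inverse of 4 mod 19 is 5 (since 4·5 = 20 = 1·19 + 1), so t ≡ 5·0 = 0 ≡ 0 (mod 19).
    Then x = 5758 + 6160·0 = 5758, valid modulo lcm(6160, 19) = 117040: x ≡ 5758 (mod 117040).
Verify against each original: 5758 mod 16 = 14, 5758 mod 11 = 5, 5758 mod 7 = 4, 5758 mod 5 = 3, 5758 mod 19 = 1.

x ≡ 5758 (mod 117040).


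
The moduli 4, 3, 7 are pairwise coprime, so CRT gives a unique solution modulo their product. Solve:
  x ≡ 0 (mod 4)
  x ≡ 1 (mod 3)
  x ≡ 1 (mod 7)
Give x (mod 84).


Moduli 4, 3, 7 are pairwise coprime; by CRT there is a unique solution modulo M = 4 · 3 · 7 = 84.
Solve pairwise, accumulating the modulus:
  Start with x ≡ 0 (mod 4).
  Combine with x ≡ 1 (mod 3): since gcd(4, 3) = 1, we get a unique residue mod 12.
    Write x = 0 + 4·t and substitute into x ≡ 1 (mod 3): 4·t ≡ 1 − 0 = 1 (mod 3).
    Reduce coefficients mod 3: 1·t ≡ 1 (mod 3).
    So t ≡ 1 (mod 3).
    Then x = 0 + 4·1 = 4, valid modulo lcm(4, 3) = 12: x ≡ 4 (mod 12).
  Combine with x ≡ 1 (mod 7): since gcd(12, 7) = 1, we get a unique residue mod 84.
    Write x = 4 + 12·t and substitute into x ≡ 1 (mod 7): 12·t ≡ 1 − 4 = -3 (mod 7).
    Reduce coefficients mod 7: 5·t ≡ 4 (mod 7).
    The inverse of 5 mod 7 is 3 (since 5·3 = 15 = 2·7 + 1), so t ≡ 3·4 = 12 ≡ 5 (mod 7).
    Then x = 4 + 12·5 = 64, valid modulo lcm(12, 7) = 84: x ≡ 64 (mod 84).
Verify: 64 mod 4 = 0 ✓, 64 mod 3 = 1 ✓, 64 mod 7 = 1 ✓.

x ≡ 64 (mod 84).


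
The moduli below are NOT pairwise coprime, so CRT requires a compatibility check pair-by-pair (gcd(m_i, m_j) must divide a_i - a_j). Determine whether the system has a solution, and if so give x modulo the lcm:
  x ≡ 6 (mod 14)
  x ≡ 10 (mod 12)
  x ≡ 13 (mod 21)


Moduli 14, 12, 21 are not pairwise coprime, so CRT works modulo lcm(m_i) when all pairwise compatibility conditions hold.
Pairwise compatibility: gcd(m_i, m_j) must divide a_i - a_j for every pair.
Merge one congruence at a time:
  Start: x ≡ 6 (mod 14).
  Combine with x ≡ 10 (mod 12): gcd(14, 12) = 2; 10 - 6 = 4, which IS divisible by 2, so compatible.
    Write x = 6 + 14·t and substitute into x ≡ 10 (mod 12): 14·t ≡ 10 − 6 = 4 (mod 12).
    Divide the congruence (and modulus) by g = 2: 7·t ≡ 2 (mod 6).
    Reduce coefficients mod 6: 1·t ≡ 2 (mod 6).
    So t ≡ 2 (mod 6).
    Then x = 6 + 14·2 = 34, valid modulo lcm(14, 12) = 84: x ≡ 34 (mod 84).
  Combine with x ≡ 13 (mod 21): gcd(84, 21) = 21; 13 - 34 = -21, which IS divisible by 21, so compatible.
    Write x = 34 + 84·t and substitute into x ≡ 13 (mod 21): 84·t ≡ 13 − 34 = -21 (mod 21).
    Divide the congruence (and modulus) by g = 21: 4·t ≡ -1 (mod 1).
    Modulo 1 every t works; take t = 0.
    Then x = 34 + 84·0 = 34, valid modulo lcm(84, 21) = 84: x ≡ 34 (mod 84).
Verify: 34 mod 14 = 6, 34 mod 12 = 10, 34 mod 21 = 13.

x ≡ 34 (mod 84).


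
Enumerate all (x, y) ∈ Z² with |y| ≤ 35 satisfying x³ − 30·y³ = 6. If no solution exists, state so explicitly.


The equation is x³ - 30y³ = 6. For fixed y, x³ = 30·y³ + 6, so a solution requires the RHS to be a perfect cube.
Strategy: iterate y from -35 to 35, compute RHS = 30·y³ + 6, and check whether it is a (positive or negative) perfect cube.
Check small values of y:
  y = 0: RHS = 6 is not a perfect cube.
  y = 1: RHS = 36 is not a perfect cube.
  y = -1: RHS = -24 is not a perfect cube.
  y = 2: RHS = 246 is not a perfect cube.
  y = -2: RHS = -234 is not a perfect cube.
  y = 3: RHS = 816 is not a perfect cube.
  y = -3: RHS = -804 is not a perfect cube.
Continuing the search up to |y| = 35 finds no solutions either.
No (x, y) in the scanned range satisfies the equation.

No integer solutions with |y| ≤ 35.


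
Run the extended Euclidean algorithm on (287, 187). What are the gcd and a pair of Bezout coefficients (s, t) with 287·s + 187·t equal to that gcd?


Euclidean algorithm on (287, 187) — divide until remainder is 0:
  287 = 1 · 187 + 100
  187 = 1 · 100 + 87
  100 = 1 · 87 + 13
  87 = 6 · 13 + 9
  13 = 1 · 9 + 4
  9 = 2 · 4 + 1
  4 = 4 · 1 + 0
gcd(287, 187) = 1.
Track Bezout coefficients alongside the remainders: start with r₀ = 287 = a·1 + b·0 (s = 1, t = 0) and r₁ = 187 = a·0 + b·1 (s = 0, t = 1); each new remainder r_{k+1} = r_{k-1} − q_k·r_k inherits s_{k+1} = s_{k-1} − q_k·s_k, t_{k+1} = t_{k-1} − q_k·t_k, so r_k = a·s_k + b·t_k at every step:
  q = 1: r = 100, s = 1 − 1·0 = 1, t = 0 − 1·1 = -1  (check: 287·1 + 187·(-1) = 100)
  q = 1: r = 87, s = 0 − 1·1 = -1, t = 1 − 1·(-1) = 2  (check: 287·(-1) + 187·2 = 87)
  q = 1: r = 13, s = 1 − 1·(-1) = 2, t = -1 − 1·2 = -3  (check: 287·2 + 187·(-3) = 13)
  q = 6: r = 9, s = -1 − 6·2 = -13, t = 2 − 6·(-3) = 20  (check: 287·(-13) + 187·20 = 9)
  q = 1: r = 4, s = 2 − 1·(-13) = 15, t = -3 − 1·20 = -23  (check: 287·15 + 187·(-23) = 4)
  q = 2: r = 1, s = -13 − 2·15 = -43, t = 20 − 2·(-23) = 66  (check: 287·(-43) + 187·66 = 1)
The row with r = 1 (the gcd) gives the Bezout coefficients s = -43, t = 66.
Result: 287 · (-43) + 187 · (66) = 1.

gcd(287, 187) = 1; s = -43, t = 66 (check: 287·(-43) + 187·66 = 1).


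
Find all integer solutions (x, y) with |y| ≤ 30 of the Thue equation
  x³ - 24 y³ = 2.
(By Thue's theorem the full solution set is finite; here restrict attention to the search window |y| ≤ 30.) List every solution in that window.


The equation is x³ - 24y³ = 2. For fixed y, x³ = 24·y³ + 2, so a solution requires the RHS to be a perfect cube.
Strategy: iterate y from -30 to 30, compute RHS = 24·y³ + 2, and check whether it is a (positive or negative) perfect cube.
Check small values of y:
  y = 0: RHS = 2 is not a perfect cube.
  y = 1: RHS = 26 is not a perfect cube.
  y = -1: RHS = -22 is not a perfect cube.
  y = 2: RHS = 194 is not a perfect cube.
  y = -2: RHS = -190 is not a perfect cube.
  y = 3: RHS = 650 is not a perfect cube.
  y = -3: RHS = -646 is not a perfect cube.
Continuing the search up to |y| = 30 finds no solutions either.
No (x, y) in the scanned range satisfies the equation.

No integer solutions with |y| ≤ 30.


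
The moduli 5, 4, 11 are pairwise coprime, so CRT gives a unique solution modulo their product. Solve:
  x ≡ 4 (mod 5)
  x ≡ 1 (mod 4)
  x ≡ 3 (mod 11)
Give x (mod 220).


Moduli 5, 4, 11 are pairwise coprime; by CRT there is a unique solution modulo M = 5 · 4 · 11 = 220.
Solve pairwise, accumulating the modulus:
  Start with x ≡ 4 (mod 5).
  Combine with x ≡ 1 (mod 4): since gcd(5, 4) = 1, we get a unique residue mod 20.
    Write x = 4 + 5·t and substitute into x ≡ 1 (mod 4): 5·t ≡ 1 − 4 = -3 (mod 4).
    Reduce coefficients mod 4: 1·t ≡ 1 (mod 4).
    So t ≡ 1 (mod 4).
    Then x = 4 + 5·1 = 9, valid modulo lcm(5, 4) = 20: x ≡ 9 (mod 20).
  Combine with x ≡ 3 (mod 11): since gcd(20, 11) = 1, we get a unique residue mod 220.
    Write x = 9 + 20·t and substitute into x ≡ 3 (mod 11): 20·t ≡ 3 − 9 = -6 (mod 11).
    Reduce coefficients mod 11: 9·t ≡ 5 (mod 11).
    The inverse of 9 mod 11 is 5 (since 9·5 = 45 = 4·11 + 1), so t ≡ 5·5 = 25 ≡ 3 (mod 11).
    Then x = 9 + 20·3 = 69, valid modulo lcm(20, 11) = 220: x ≡ 69 (mod 220).
Verify: 69 mod 5 = 4 ✓, 69 mod 4 = 1 ✓, 69 mod 11 = 3 ✓.

x ≡ 69 (mod 220).


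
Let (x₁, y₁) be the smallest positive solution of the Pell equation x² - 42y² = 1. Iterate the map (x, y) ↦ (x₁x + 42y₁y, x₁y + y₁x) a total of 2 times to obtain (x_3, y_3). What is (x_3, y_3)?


Step 1: Find the fundamental solution (x₁, y₁) of x² - 42y² = 1.
  Expand √42 as a continued fraction. a₀ = ⌊√42⌋ = 6; iterate m_{k+1} = d_k·a_k − m_k, d_{k+1} = (42 − m_{k+1}²)/d_k, a_{k+1} = ⌊(a₀ + m_{k+1})/d_{k+1}⌋ (starting m₀ = 0, d₀ = 1), with convergents p_k = a_k·p_{k-1} + p_{k-2}, q_k = a_k·q_{k-1} + q_{k-2} (p₋₁ = 1, q₋₁ = 0):
  k = 0: a₀ = 6; p₀/q₀ = 6/1; p₀² − 42·q₀² = 36 − 42 = -6.
  k = 1: m = 6, d = 6, a = ⌊(6 + 6)/6⌋ = 2; p/q = (2·6 + 1)/(2·1 + 0) = 13/2; p² − 42·q² = 169 − 168 = 1.
  The first convergent with p² − 42·q² = 1 gives the fundamental solution (x₁, y₁) = (13, 2).
Step 2: Apply the recurrence (x_{n+1}, y_{n+1}) = (x₁x_n + 42y₁y_n, x₁y_n + y₁x_n) repeatedly.
  From (x_1, y_1) = (13, 2): x_2 = 13·13 + 42·2·2 = 337; y_2 = 13·2 + 2·13 = 52.
  From (x_2, y_2) = (337, 52): x_3 = 13·337 + 42·2·52 = 8749; y_3 = 13·52 + 2·337 = 1350.
Step 3: Verify x_3² - 42·y_3² = 76545001 - 76545000 = 1 (should be 1). ✓

(x_1, y_1) = (13, 2); (x_3, y_3) = (8749, 1350).


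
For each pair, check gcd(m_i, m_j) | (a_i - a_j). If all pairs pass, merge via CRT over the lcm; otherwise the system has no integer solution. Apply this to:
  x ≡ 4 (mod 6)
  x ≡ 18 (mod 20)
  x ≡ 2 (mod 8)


Moduli 6, 20, 8 are not pairwise coprime, so CRT works modulo lcm(m_i) when all pairwise compatibility conditions hold.
Pairwise compatibility: gcd(m_i, m_j) must divide a_i - a_j for every pair.
Merge one congruence at a time:
  Start: x ≡ 4 (mod 6).
  Combine with x ≡ 18 (mod 20): gcd(6, 20) = 2; 18 - 4 = 14, which IS divisible by 2, so compatible.
    Write x = 4 + 6·t and substitute into x ≡ 18 (mod 20): 6·t ≡ 18 − 4 = 14 (mod 20).
    Divide the congruence (and modulus) by g = 2: 3·t ≡ 7 (mod 10).
    The inverse of 3 mod 10 is 7 (since 3·7 = 21 = 2·10 + 1), so t ≡ 7·7 = 49 ≡ 9 (mod 10).
    Then x = 4 + 6·9 = 58, valid modulo lcm(6, 20) = 60: x ≡ 58 (mod 60).
  Combine with x ≡ 2 (mod 8): gcd(60, 8) = 4; 2 - 58 = -56, which IS divisible by 4, so compatible.
    Write x = 58 + 60·t and substitute into x ≡ 2 (mod 8): 60·t ≡ 2 − 58 = -56 (mod 8).
    Divide the congruence (and modulus) by g = 4: 15·t ≡ -14 (mod 2).
    Reduce coefficients mod 2: 1·t ≡ 0 (mod 2).
    So t ≡ 0 (mod 2).
    Then x = 58 + 60·0 = 58, valid modulo lcm(60, 8) = 120: x ≡ 58 (mod 120).
Verify: 58 mod 6 = 4, 58 mod 20 = 18, 58 mod 8 = 2.

x ≡ 58 (mod 120).
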